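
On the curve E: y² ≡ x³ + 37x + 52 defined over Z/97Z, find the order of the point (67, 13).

7

2P: tangent at (67, 13): λ = (3·67² + 37)/(2·13) ≡ 21/26. 26⁻¹ ≡ 56 (mod 97), so λ ≡ 21·56 ≡ 12.
  x = λ² - 67 - 67 = 144 - 134 ≡ 10; y = λ·(67 - 10) - 13 ≡ 89. → (10, 89)
3P: (10, 89) + (67, 13). λ = (13 - 89)/(67 - 10) ≡ 21/57 mod 97. 57⁻¹ ≡ 80 (mod 97) since 57·80 = 4560 ≡ 1, so λ ≡ 31.
  x = λ² - 10 - 67 = 961 - 77 ≡ 11; y = λ·(10 - 11) - 89 ≡ 74. → (11, 74)
4P: (11, 74) + (67, 13). λ = (13 - 74)/(67 - 11) ≡ 36/56 mod 97. 56⁻¹ ≡ 26 (mod 97), so λ ≡ 63.
  x = λ² - 11 - 67 = 3969 - 78 ≡ 11; y = λ·(11 - 11) - 74 ≡ 23. → (11, 23)
5P: (11, 23) + (67, 13). λ = (13 - 23)/(67 - 11) ≡ 87/56 mod 97. 56⁻¹ ≡ 26 (mod 97), so λ ≡ 31.
  x = λ² - 11 - 67 = 961 - 78 ≡ 10; y = λ·(11 - 10) - 23 ≡ 8. → (10, 8)
6P: (10, 8) + (67, 13). λ = (13 - 8)/(67 - 10) ≡ 5/57 mod 97. 57⁻¹ ≡ 80 (mod 97) since 57·80 = 4560 ≡ 1, so λ ≡ 12.
  x = λ² - 10 - 67 = 144 - 77 ≡ 67; y = λ·(10 - 67) - 8 ≡ 84. → (67, 84)
7P: (67, 84) + (67, 13): same x and y₁ ≡ -y₂, so the sum is the point at infinity.
7P = the point at infinity, so the order is 7.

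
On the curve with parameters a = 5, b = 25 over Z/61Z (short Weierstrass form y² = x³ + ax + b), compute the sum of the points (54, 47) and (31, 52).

(51, 16)

(54, 47) + (31, 52). λ = (52 - 47)/(31 - 54) ≡ 5/38 mod 61. 38⁻¹ ≡ 53 (mod 61) since 38·53 = 2014 ≡ 1, so λ ≡ 21.
  x = λ² - 54 - 31 = 441 - 85 ≡ 51; y = λ·(54 - 51) - 47 ≡ 16. → (51, 16)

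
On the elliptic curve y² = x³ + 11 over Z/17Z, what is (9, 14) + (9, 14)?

(3, 15)

tangent at (9, 14): λ = (3·9² + 0)/(2·14) ≡ 5/11. 11⁻¹ ≡ 14 (mod 17) since 11·14 = 154 ≡ 1, so λ ≡ 5·14 ≡ 2.
  x = λ² - 9 - 9 = 4 - 18 ≡ 3; y = λ·(9 - 3) - 14 ≡ 15. → (3, 15)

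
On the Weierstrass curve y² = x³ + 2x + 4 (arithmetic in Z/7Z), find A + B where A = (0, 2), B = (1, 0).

(3, 4)

(0, 2) + (1, 0). λ = (0 - 2)/(1 - 0) ≡ 5/1 mod 7. 1⁻¹ ≡ 1 (mod 7) since 1·1 = 1 ≡ 1, so λ ≡ 5.
  x = λ² - 0 - 1 = 25 - 1 ≡ 3; y = λ·(0 - 3) - 2 ≡ 4. → (3, 4)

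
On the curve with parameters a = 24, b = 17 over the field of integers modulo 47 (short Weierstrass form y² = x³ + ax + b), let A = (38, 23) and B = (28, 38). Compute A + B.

(42, 30)

(38, 23) + (28, 38). λ = (38 - 23)/(28 - 38) ≡ 15/37 mod 47. 37⁻¹ ≡ 14 (mod 47), so λ ≡ 22.
  x = λ² - 38 - 28 = 484 - 66 ≡ 42; y = λ·(38 - 42) - 23 ≡ 30. → (42, 30)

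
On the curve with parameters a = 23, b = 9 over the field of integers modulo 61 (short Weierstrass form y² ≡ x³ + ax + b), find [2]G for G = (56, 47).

tangent at (56, 47): λ = (3·56² + 23)/(2·47) ≡ 37/33. 33⁻¹ ≡ 37 (mod 61) since 33·37 = 1221 ≡ 1, so λ ≡ 37·37 ≡ 27.
  x = λ² - 56 - 56 = 729 - 112 ≡ 7; y = λ·(56 - 7) - 47 ≡ 56. → (7, 56)

(7, 56)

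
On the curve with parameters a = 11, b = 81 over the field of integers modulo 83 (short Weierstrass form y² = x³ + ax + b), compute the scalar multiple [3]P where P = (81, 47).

(21, 51)

Repeated addition: build up to 3P.
2P: tangent at (81, 47): λ = (3·81² + 11)/(2·47) ≡ 23/11. 11⁻¹ ≡ 68 (mod 83), so λ ≡ 23·68 ≡ 70.
  x = λ² - 81 - 81 = 4900 - 162 ≡ 7; y = λ·(81 - 7) - 47 ≡ 70. → (7, 70)
3P: (7, 70) + (81, 47). λ = (47 - 70)/(81 - 7) ≡ 60/74 mod 83. 74⁻¹ ≡ 46 (mod 83) since 74·46 = 3404 ≡ 1, so λ ≡ 21.
  x = λ² - 7 - 81 = 441 - 88 ≡ 21; y = λ·(7 - 21) - 70 ≡ 51. → (21, 51)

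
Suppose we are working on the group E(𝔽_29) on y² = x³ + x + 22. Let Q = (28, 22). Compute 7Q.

Repeated addition: build up to 7Q.
2Q: tangent at (28, 22): λ = (3·28² + 1)/(2·22) ≡ 4/15. 15⁻¹ ≡ 2 (mod 29), so λ ≡ 4·2 ≡ 8.
  x = λ² - 28 - 28 = 64 - 56 ≡ 8; y = λ·(28 - 8) - 22 ≡ 22. → (8, 22)
3Q: (8, 22) + (28, 22). λ = (22 - 22)/(28 - 8) ≡ 0/20 mod 29. 20⁻¹ ≡ 16 (mod 29), so λ ≡ 0.
  x = λ² - 8 - 28 = 0 - 36 ≡ 22; y = λ·(8 - 22) - 22 ≡ 7. → (22, 7)
4Q: (22, 7) + (28, 22). λ = (22 - 7)/(28 - 22) ≡ 15/6 mod 29. 6⁻¹ ≡ 5 (mod 29) since 6·5 = 30 ≡ 1, so λ ≡ 17.
  x = λ² - 22 - 28 = 289 - 50 ≡ 7; y = λ·(22 - 7) - 7 ≡ 16. → (7, 16)
5Q: (7, 16) + (28, 22). λ = (22 - 16)/(28 - 7) ≡ 6/21 mod 29. 21⁻¹ ≡ 18 (mod 29), so λ ≡ 21.
  x = λ² - 7 - 28 = 441 - 35 ≡ 0; y = λ·(7 - 0) - 16 ≡ 15. → (0, 15)
6Q: (0, 15) + (28, 22). λ = (22 - 15)/(28 - 0) ≡ 7/28 mod 29. 28⁻¹ ≡ 28 (mod 29) since 28·28 = 784 ≡ 1, so λ ≡ 22.
  x = λ² - 0 - 28 = 484 - 28 ≡ 21; y = λ·(0 - 21) - 15 ≡ 16. → (21, 16)
7Q: (21, 16) + (28, 22). λ = (22 - 16)/(28 - 21) ≡ 6/7 mod 29. 7⁻¹ ≡ 25 (mod 29), so λ ≡ 5.
  x = λ² - 21 - 28 = 25 - 49 ≡ 5; y = λ·(21 - 5) - 16 ≡ 6. → (5, 6)

(5, 6)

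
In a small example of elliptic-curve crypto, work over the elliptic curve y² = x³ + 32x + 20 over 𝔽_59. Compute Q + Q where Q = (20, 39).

tangent at (20, 39): λ = (3·20² + 32)/(2·39) ≡ 52/19. 19⁻¹ ≡ 28 (mod 59) since 19·28 = 532 ≡ 1, so λ ≡ 52·28 ≡ 40.
  x = λ² - 20 - 20 = 1600 - 40 ≡ 26; y = λ·(20 - 26) - 39 ≡ 16. → (26, 16)

(26, 16)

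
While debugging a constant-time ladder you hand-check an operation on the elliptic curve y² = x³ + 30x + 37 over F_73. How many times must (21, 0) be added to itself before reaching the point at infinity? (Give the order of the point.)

2

2P: (21, 0) + (21, 0): same x and y₁ ≡ -y₂, so the sum is the point at infinity.
2P = the point at infinity, so the order is 2.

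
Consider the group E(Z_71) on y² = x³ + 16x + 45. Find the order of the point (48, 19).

3

2P: tangent at (48, 19): λ = (3·48² + 16)/(2·19) ≡ 41/38. 38⁻¹ ≡ 43 (mod 71) since 38·43 = 1634 ≡ 1, so λ ≡ 41·43 ≡ 59.
  x = λ² - 48 - 48 = 3481 - 96 ≡ 48; y = λ·(48 - 48) - 19 ≡ 52. → (48, 52)
3P: (48, 52) + (48, 19): same x and y₁ ≡ -y₂, so the sum is the point at infinity.
3P = the point at infinity, so the order is 3.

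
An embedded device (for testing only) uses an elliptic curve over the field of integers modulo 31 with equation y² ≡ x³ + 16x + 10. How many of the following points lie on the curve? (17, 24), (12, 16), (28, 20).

(17, 24): 24² ≡ 18, rhs ≡ 18 → on.
(12, 16): 16² ≡ 8, rhs ≡ 8 → on.
(28, 20): 20² ≡ 28, rhs ≡ 28 → on.

3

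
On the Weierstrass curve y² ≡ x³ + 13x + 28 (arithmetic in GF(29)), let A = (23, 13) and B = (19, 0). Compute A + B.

(23, 13) + (19, 0). λ = (0 - 13)/(19 - 23) ≡ 16/25 mod 29. 25⁻¹ ≡ 7 (mod 29) since 25·7 = 175 ≡ 1, so λ ≡ 25.
  x = λ² - 23 - 19 = 625 - 42 ≡ 3; y = λ·(23 - 3) - 13 ≡ 23. → (3, 23)

(3, 23)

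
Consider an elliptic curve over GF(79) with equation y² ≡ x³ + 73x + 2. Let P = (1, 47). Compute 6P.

(9, 19)

Double-and-add on 6 = (110)₂. Start with P = (1, 47) for the leading 1-bit.
double: tangent at (1, 47): λ = (3·1² + 73)/(2·47) ≡ 76/15. 15⁻¹ ≡ 58 (mod 79) since 15·58 = 870 ≡ 1, so λ ≡ 76·58 ≡ 63.
  x = λ² - 1 - 1 = 3969 - 2 ≡ 17; y = λ·(1 - 17) - 47 ≡ 51. → (17, 51)
add P: (17, 51) + (1, 47). λ = (47 - 51)/(1 - 17) ≡ 75/63 mod 79. 63⁻¹ ≡ 74 (mod 79), so λ ≡ 20.
  x = λ² - 17 - 1 = 400 - 18 ≡ 66; y = λ·(17 - 66) - 51 ≡ 75. → (66, 75)
double: tangent at (66, 75): λ = (3·66² + 73)/(2·75) ≡ 27/71. 71⁻¹ ≡ 69 (mod 79), so λ ≡ 27·69 ≡ 46.
  x = λ² - 66 - 66 = 2116 - 132 ≡ 9; y = λ·(66 - 9) - 75 ≡ 19. → (9, 19)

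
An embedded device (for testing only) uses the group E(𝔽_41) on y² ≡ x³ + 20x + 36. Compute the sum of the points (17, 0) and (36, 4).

(17, 0) + (36, 4). λ = (4 - 0)/(36 - 17) ≡ 4/19 mod 41. 19⁻¹ ≡ 13 (mod 41), so λ ≡ 11.
  x = λ² - 17 - 36 = 121 - 53 ≡ 27; y = λ·(17 - 27) - 0 ≡ 13. → (27, 13)

(27, 13)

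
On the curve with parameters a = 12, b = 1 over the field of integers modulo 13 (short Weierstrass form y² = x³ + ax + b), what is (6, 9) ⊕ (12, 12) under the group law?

(6, 9) + (12, 12). λ = (12 - 9)/(12 - 6) ≡ 3/6 mod 13. 6⁻¹ ≡ 11 (mod 13) since 6·11 = 66 ≡ 1, so λ ≡ 7.
  x = λ² - 6 - 12 = 49 - 18 ≡ 5; y = λ·(6 - 5) - 9 ≡ 11. → (5, 11)

(5, 11)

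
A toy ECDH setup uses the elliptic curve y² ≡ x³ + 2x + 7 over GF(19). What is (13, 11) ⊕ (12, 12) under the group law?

(13, 11) + (12, 12). λ = (12 - 11)/(12 - 13) ≡ 1/18 mod 19. 18⁻¹ ≡ 18 (mod 19), so λ ≡ 18.
  x = λ² - 13 - 12 = 324 - 25 ≡ 14; y = λ·(13 - 14) - 11 ≡ 9. → (14, 9)

(14, 9)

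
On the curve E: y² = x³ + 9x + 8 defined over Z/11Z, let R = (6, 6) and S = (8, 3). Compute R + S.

(6, 6) + (8, 3). λ = (3 - 6)/(8 - 6) ≡ 8/2 mod 11. 2⁻¹ ≡ 6 (mod 11) since 2·6 = 12 ≡ 1, so λ ≡ 4.
  x = λ² - 6 - 8 = 16 - 14 ≡ 2; y = λ·(6 - 2) - 6 ≡ 10. → (2, 10)

(2, 10)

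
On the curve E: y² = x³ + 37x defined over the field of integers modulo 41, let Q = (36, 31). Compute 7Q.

Repeated addition: build up to 7Q.
2Q: tangent at (36, 31): λ = (3·36² + 37)/(2·31) ≡ 30/21. 21⁻¹ ≡ 2 (mod 41), so λ ≡ 30·2 ≡ 19.
  x = λ² - 36 - 36 = 361 - 72 ≡ 2; y = λ·(36 - 2) - 31 ≡ 0. → (2, 0)
3Q: (2, 0) + (36, 31). λ = (31 - 0)/(36 - 2) ≡ 31/34 mod 41. 34⁻¹ ≡ 35 (mod 41) since 34·35 = 1190 ≡ 1, so λ ≡ 19.
  x = λ² - 2 - 36 = 361 - 38 ≡ 36; y = λ·(2 - 36) - 0 ≡ 10. → (36, 10)
4Q: (36, 10) + (36, 31): same x and y₁ ≡ -y₂, so the sum is O.
5Q: O + (36, 31) = (36, 31) (identity).
6Q: tangent at (36, 31): λ = (3·36² + 37)/(2·31) ≡ 30/21. 21⁻¹ ≡ 2 (mod 41), so λ ≡ 30·2 ≡ 19.
  x = λ² - 36 - 36 = 361 - 72 ≡ 2; y = λ·(36 - 2) - 31 ≡ 0. → (2, 0)
7Q: (2, 0) + (36, 31). λ = (31 - 0)/(36 - 2) ≡ 31/34 mod 41. 34⁻¹ ≡ 35 (mod 41) since 34·35 = 1190 ≡ 1, so λ ≡ 19.
  x = λ² - 2 - 36 = 361 - 38 ≡ 36; y = λ·(2 - 36) - 0 ≡ 10. → (36, 10)

(36, 10)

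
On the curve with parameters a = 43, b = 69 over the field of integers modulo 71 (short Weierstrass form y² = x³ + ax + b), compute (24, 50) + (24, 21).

O

The two points share x = 24 and their y-coordinates satisfy 50 + 21 ≡ 0 (mod 71), so they are inverses. Their sum is O.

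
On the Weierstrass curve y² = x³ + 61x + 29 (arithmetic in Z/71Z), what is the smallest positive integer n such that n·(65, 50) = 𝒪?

2P: tangent at (65, 50): λ = (3·65² + 61)/(2·50) ≡ 27/29. 29⁻¹ ≡ 49 (mod 71) since 29·49 = 1421 ≡ 1, so λ ≡ 27·49 ≡ 45.
  x = λ² - 65 - 65 = 2025 - 130 ≡ 49; y = λ·(65 - 49) - 50 ≡ 31. → (49, 31)
3P: (49, 31) + (65, 50). λ = (50 - 31)/(65 - 49) ≡ 19/16 mod 71. 16⁻¹ ≡ 40 (mod 71), so λ ≡ 50.
  x = λ² - 49 - 65 = 2500 - 114 ≡ 43; y = λ·(49 - 43) - 31 ≡ 56. → (43, 56)
4P: (43, 56) + (65, 50). λ = (50 - 56)/(65 - 43) ≡ 65/22 mod 71. 22⁻¹ ≡ 42 (mod 71), so λ ≡ 32.
  x = λ² - 43 - 65 = 1024 - 108 ≡ 64; y = λ·(43 - 64) - 56 ≡ 53. → (64, 53)
5P: (64, 53) + (65, 50). λ = (50 - 53)/(65 - 64) ≡ 68/1 mod 71. 1⁻¹ ≡ 1 (mod 71) since 1·1 = 1 ≡ 1, so λ ≡ 68.
  x = λ² - 64 - 65 = 4624 - 129 ≡ 22; y = λ·(64 - 22) - 53 ≡ 34. → (22, 34)
6P: (22, 34) + (65, 50). λ = (50 - 34)/(65 - 22) ≡ 16/43 mod 71. 43⁻¹ ≡ 38 (mod 71) since 43·38 = 1634 ≡ 1, so λ ≡ 40.
  x = λ² - 22 - 65 = 1600 - 87 ≡ 22; y = λ·(22 - 22) - 34 ≡ 37. → (22, 37)
7P: (22, 37) + (65, 50). λ = (50 - 37)/(65 - 22) ≡ 13/43 mod 71. 43⁻¹ ≡ 38 (mod 71), so λ ≡ 68.
  x = λ² - 22 - 65 = 4624 - 87 ≡ 64; y = λ·(22 - 64) - 37 ≡ 18. → (64, 18)
8P: (64, 18) + (65, 50). λ = (50 - 18)/(65 - 64) ≡ 32/1 mod 71. 1⁻¹ ≡ 1 (mod 71) since 1·1 = 1 ≡ 1, so λ ≡ 32.
  x = λ² - 64 - 65 = 1024 - 129 ≡ 43; y = λ·(64 - 43) - 18 ≡ 15. → (43, 15)
9P: (43, 15) + (65, 50). λ = (50 - 15)/(65 - 43) ≡ 35/22 mod 71. 22⁻¹ ≡ 42 (mod 71), so λ ≡ 50.
  x = λ² - 43 - 65 = 2500 - 108 ≡ 49; y = λ·(43 - 49) - 15 ≡ 40. → (49, 40)
10P: (49, 40) + (65, 50). λ = (50 - 40)/(65 - 49) ≡ 10/16 mod 71. 16⁻¹ ≡ 40 (mod 71), so λ ≡ 45.
  x = λ² - 49 - 65 = 2025 - 114 ≡ 65; y = λ·(49 - 65) - 40 ≡ 21. → (65, 21)
11P: (65, 21) + (65, 50): same x and y₁ ≡ -y₂, so the sum is 𝒪.
11P = 𝒪, so the order is 11.

11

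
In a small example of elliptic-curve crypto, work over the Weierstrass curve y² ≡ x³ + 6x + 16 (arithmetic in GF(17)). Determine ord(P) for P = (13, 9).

2P: tangent at (13, 9): λ = (3·13² + 6)/(2·9) ≡ 3/1. 1⁻¹ ≡ 1 (mod 17) since 1·1 = 1 ≡ 1, so λ ≡ 3·1 ≡ 3.
  x = λ² - 13 - 13 = 9 - 26 ≡ 0; y = λ·(13 - 0) - 9 ≡ 13. → (0, 13)
3P: (0, 13) + (13, 9). λ = (9 - 13)/(13 - 0) ≡ 13/13 mod 17. 13⁻¹ ≡ 4 (mod 17), so λ ≡ 1.
  x = λ² - 0 - 13 = 1 - 13 ≡ 5; y = λ·(0 - 5) - 13 ≡ 16. → (5, 16)
4P: (5, 16) + (13, 9). λ = (9 - 16)/(13 - 5) ≡ 10/8 mod 17. 8⁻¹ ≡ 15 (mod 17), so λ ≡ 14.
  x = λ² - 5 - 13 = 196 - 18 ≡ 8; y = λ·(5 - 8) - 16 ≡ 10. → (8, 10)
5P: (8, 10) + (13, 9). λ = (9 - 10)/(13 - 8) ≡ 16/5 mod 17. 5⁻¹ ≡ 7 (mod 17), so λ ≡ 10.
  x = λ² - 8 - 13 = 100 - 21 ≡ 11; y = λ·(8 - 11) - 10 ≡ 11. → (11, 11)
6P: (11, 11) + (13, 9). λ = (9 - 11)/(13 - 11) ≡ 15/2 mod 17. 2⁻¹ ≡ 9 (mod 17), so λ ≡ 16.
  x = λ² - 11 - 13 = 256 - 24 ≡ 11; y = λ·(11 - 11) - 11 ≡ 6. → (11, 6)
7P: (11, 6) + (13, 9). λ = (9 - 6)/(13 - 11) ≡ 3/2 mod 17. 2⁻¹ ≡ 9 (mod 17) since 2·9 = 18 ≡ 1, so λ ≡ 10.
  x = λ² - 11 - 13 = 100 - 24 ≡ 8; y = λ·(11 - 8) - 6 ≡ 7. → (8, 7)
8P: (8, 7) + (13, 9). λ = (9 - 7)/(13 - 8) ≡ 2/5 mod 17. 5⁻¹ ≡ 7 (mod 17) since 5·7 = 35 ≡ 1, so λ ≡ 14.
  x = λ² - 8 - 13 = 196 - 21 ≡ 5; y = λ·(8 - 5) - 7 ≡ 1. → (5, 1)
9P: (5, 1) + (13, 9). λ = (9 - 1)/(13 - 5) ≡ 8/8 mod 17. 8⁻¹ ≡ 15 (mod 17) since 8·15 = 120 ≡ 1, so λ ≡ 1.
  x = λ² - 5 - 13 = 1 - 18 ≡ 0; y = λ·(5 - 0) - 1 ≡ 4. → (0, 4)
10P: (0, 4) + (13, 9). λ = (9 - 4)/(13 - 0) ≡ 5/13 mod 17. 13⁻¹ ≡ 4 (mod 17) since 13·4 = 52 ≡ 1, so λ ≡ 3.
  x = λ² - 0 - 13 = 9 - 13 ≡ 13; y = λ·(0 - 13) - 4 ≡ 8. → (13, 8)
11P: (13, 8) + (13, 9): same x and y₁ ≡ -y₂, so the sum is the point at infinity.
11P = the point at infinity, so the order is 11.

11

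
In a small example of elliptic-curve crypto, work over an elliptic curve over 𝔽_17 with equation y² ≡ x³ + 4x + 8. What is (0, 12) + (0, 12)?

(9, 12)

tangent at (0, 12): λ = (3·0² + 4)/(2·12) ≡ 4/7. 7⁻¹ ≡ 5 (mod 17), so λ ≡ 4·5 ≡ 3.
  x = λ² - 0 - 0 = 9 - 0 ≡ 9; y = λ·(0 - 9) - 12 ≡ 12. → (9, 12)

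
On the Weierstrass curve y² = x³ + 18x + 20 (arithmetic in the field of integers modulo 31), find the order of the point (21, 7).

2P: tangent at (21, 7): λ = (3·21² + 18)/(2·7) ≡ 8/14. 14⁻¹ ≡ 20 (mod 31), so λ ≡ 8·20 ≡ 5.
  x = λ² - 21 - 21 = 25 - 42 ≡ 14; y = λ·(21 - 14) - 7 ≡ 28. → (14, 28)
3P: (14, 28) + (21, 7). λ = (7 - 28)/(21 - 14) ≡ 10/7 mod 31. 7⁻¹ ≡ 9 (mod 31), so λ ≡ 28.
  x = λ² - 14 - 21 = 784 - 35 ≡ 5; y = λ·(14 - 5) - 28 ≡ 7. → (5, 7)
4P: (5, 7) + (21, 7). λ = (7 - 7)/(21 - 5) ≡ 0/16 mod 31. 16⁻¹ ≡ 2 (mod 31) since 16·2 = 32 ≡ 1, so λ ≡ 0.
  x = λ² - 5 - 21 = 0 - 26 ≡ 5; y = λ·(5 - 5) - 7 ≡ 24. → (5, 24)
5P: (5, 24) + (21, 7). λ = (7 - 24)/(21 - 5) ≡ 14/16 mod 31. 16⁻¹ ≡ 2 (mod 31), so λ ≡ 28.
  x = λ² - 5 - 21 = 784 - 26 ≡ 14; y = λ·(5 - 14) - 24 ≡ 3. → (14, 3)
6P: (14, 3) + (21, 7). λ = (7 - 3)/(21 - 14) ≡ 4/7 mod 31. 7⁻¹ ≡ 9 (mod 31) since 7·9 = 63 ≡ 1, so λ ≡ 5.
  x = λ² - 14 - 21 = 25 - 35 ≡ 21; y = λ·(14 - 21) - 3 ≡ 24. → (21, 24)
7P: (21, 24) + (21, 7): same x and y₁ ≡ -y₂, so the sum is 𝒪.
7P = 𝒪, so the order is 7.

7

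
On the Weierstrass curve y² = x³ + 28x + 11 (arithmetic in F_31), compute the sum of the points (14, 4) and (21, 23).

(14, 4) + (21, 23). λ = (23 - 4)/(21 - 14) ≡ 19/7 mod 31. 7⁻¹ ≡ 9 (mod 31) since 7·9 = 63 ≡ 1, so λ ≡ 16.
  x = λ² - 14 - 21 = 256 - 35 ≡ 4; y = λ·(14 - 4) - 4 ≡ 1. → (4, 1)

(4, 1)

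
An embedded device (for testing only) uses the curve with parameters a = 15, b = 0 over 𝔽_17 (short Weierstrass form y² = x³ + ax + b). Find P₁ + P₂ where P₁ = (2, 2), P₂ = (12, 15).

(12, 2)

(2, 2) + (12, 15). λ = (15 - 2)/(12 - 2) ≡ 13/10 mod 17. 10⁻¹ ≡ 12 (mod 17) since 10·12 = 120 ≡ 1, so λ ≡ 3.
  x = λ² - 2 - 12 = 9 - 14 ≡ 12; y = λ·(2 - 12) - 2 ≡ 2. → (12, 2)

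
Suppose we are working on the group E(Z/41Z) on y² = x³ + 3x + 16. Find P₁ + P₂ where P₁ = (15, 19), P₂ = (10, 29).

(20, 32)

(15, 19) + (10, 29). λ = (29 - 19)/(10 - 15) ≡ 10/36 mod 41. 36⁻¹ ≡ 8 (mod 41), so λ ≡ 39.
  x = λ² - 15 - 10 = 1521 - 25 ≡ 20; y = λ·(15 - 20) - 19 ≡ 32. → (20, 32)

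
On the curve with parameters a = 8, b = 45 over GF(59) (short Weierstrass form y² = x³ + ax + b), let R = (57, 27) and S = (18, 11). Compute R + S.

(46, 35)

(57, 27) + (18, 11). λ = (11 - 27)/(18 - 57) ≡ 43/20 mod 59. 20⁻¹ ≡ 3 (mod 59), so λ ≡ 11.
  x = λ² - 57 - 18 = 121 - 75 ≡ 46; y = λ·(57 - 46) - 27 ≡ 35. → (46, 35)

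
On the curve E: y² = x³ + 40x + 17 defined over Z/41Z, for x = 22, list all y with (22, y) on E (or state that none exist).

none

x³ + 40x + 17 = 11545 ≡ 24 (mod 41).
24 is a non-residue mod 41; no y exists.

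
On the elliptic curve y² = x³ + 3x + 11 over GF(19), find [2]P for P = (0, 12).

tangent at (0, 12): λ = (3·0² + 3)/(2·12) ≡ 3/5. 5⁻¹ ≡ 4 (mod 19), so λ ≡ 3·4 ≡ 12.
  x = λ² - 0 - 0 = 144 - 0 ≡ 11; y = λ·(0 - 11) - 12 ≡ 8. → (11, 8)

(11, 8)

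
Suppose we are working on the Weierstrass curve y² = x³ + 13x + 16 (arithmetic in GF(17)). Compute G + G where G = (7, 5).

tangent at (7, 5): λ = (3·7² + 13)/(2·5) ≡ 7/10. 10⁻¹ ≡ 12 (mod 17) since 10·12 = 120 ≡ 1, so λ ≡ 7·12 ≡ 16.
  x = λ² - 7 - 7 = 256 - 14 ≡ 4; y = λ·(7 - 4) - 5 ≡ 9. → (4, 9)

(4, 9)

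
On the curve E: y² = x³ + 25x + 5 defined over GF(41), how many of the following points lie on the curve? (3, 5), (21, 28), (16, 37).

(3, 5): 5² ≡ 25, rhs ≡ 25 → on.
(21, 28): 28² ≡ 5, rhs ≡ 33 → off.
(16, 37): 37² ≡ 16, rhs ≡ 32 → off.

1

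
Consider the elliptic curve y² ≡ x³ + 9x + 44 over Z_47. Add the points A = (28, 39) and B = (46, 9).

(28, 8)

(28, 39) + (46, 9). λ = (9 - 39)/(46 - 28) ≡ 17/18 mod 47. 18⁻¹ ≡ 34 (mod 47) since 18·34 = 612 ≡ 1, so λ ≡ 14.
  x = λ² - 28 - 46 = 196 - 74 ≡ 28; y = λ·(28 - 28) - 39 ≡ 8. → (28, 8)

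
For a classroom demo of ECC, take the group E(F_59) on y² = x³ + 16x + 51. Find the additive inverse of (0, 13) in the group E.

(0, 46)

-(0, 13) = (0, -13 mod 59) = (0, 46).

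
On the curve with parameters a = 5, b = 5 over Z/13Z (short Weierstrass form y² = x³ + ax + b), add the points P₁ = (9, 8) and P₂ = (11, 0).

(9, 8) + (11, 0). λ = (0 - 8)/(11 - 9) ≡ 5/2 mod 13. 2⁻¹ ≡ 7 (mod 13), so λ ≡ 9.
  x = λ² - 9 - 11 = 81 - 20 ≡ 9; y = λ·(9 - 9) - 8 ≡ 5. → (9, 5)

(9, 5)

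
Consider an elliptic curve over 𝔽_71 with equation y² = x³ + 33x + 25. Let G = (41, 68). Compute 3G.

Repeated addition: build up to 3G.
2G: tangent at (41, 68): λ = (3·41² + 33)/(2·68) ≡ 35/65. 65⁻¹ ≡ 59 (mod 71) since 65·59 = 3835 ≡ 1, so λ ≡ 35·59 ≡ 6.
  x = λ² - 41 - 41 = 36 - 82 ≡ 25; y = λ·(41 - 25) - 68 ≡ 28. → (25, 28)
3G: (25, 28) + (41, 68). λ = (68 - 28)/(41 - 25) ≡ 40/16 mod 71. 16⁻¹ ≡ 40 (mod 71) since 16·40 = 640 ≡ 1, so λ ≡ 38.
  x = λ² - 25 - 41 = 1444 - 66 ≡ 29; y = λ·(25 - 29) - 28 ≡ 33. → (29, 33)

(29, 33)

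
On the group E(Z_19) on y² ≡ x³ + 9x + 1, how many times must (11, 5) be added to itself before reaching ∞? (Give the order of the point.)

2P: tangent at (11, 5): λ = (3·11² + 9)/(2·5) ≡ 11/10. 10⁻¹ ≡ 2 (mod 19), so λ ≡ 11·2 ≡ 3.
  x = λ² - 11 - 11 = 9 - 22 ≡ 6; y = λ·(11 - 6) - 5 ≡ 10. → (6, 10)
3P: (6, 10) + (11, 5). λ = (5 - 10)/(11 - 6) ≡ 14/5 mod 19. 5⁻¹ ≡ 4 (mod 19), so λ ≡ 18.
  x = λ² - 6 - 11 = 324 - 17 ≡ 3; y = λ·(6 - 3) - 10 ≡ 6. → (3, 6)
4P: (3, 6) + (11, 5). λ = (5 - 6)/(11 - 3) ≡ 18/8 mod 19. 8⁻¹ ≡ 12 (mod 19) since 8·12 = 96 ≡ 1, so λ ≡ 7.
  x = λ² - 3 - 11 = 49 - 14 ≡ 16; y = λ·(3 - 16) - 6 ≡ 17. → (16, 17)
5P: (16, 17) + (11, 5). λ = (5 - 17)/(11 - 16) ≡ 7/14 mod 19. 14⁻¹ ≡ 15 (mod 19) since 14·15 = 210 ≡ 1, so λ ≡ 10.
  x = λ² - 16 - 11 = 100 - 27 ≡ 16; y = λ·(16 - 16) - 17 ≡ 2. → (16, 2)
6P: (16, 2) + (11, 5). λ = (5 - 2)/(11 - 16) ≡ 3/14 mod 19. 14⁻¹ ≡ 15 (mod 19), so λ ≡ 7.
  x = λ² - 16 - 11 = 49 - 27 ≡ 3; y = λ·(16 - 3) - 2 ≡ 13. → (3, 13)
7P: (3, 13) + (11, 5). λ = (5 - 13)/(11 - 3) ≡ 11/8 mod 19. 8⁻¹ ≡ 12 (mod 19) since 8·12 = 96 ≡ 1, so λ ≡ 18.
  x = λ² - 3 - 11 = 324 - 14 ≡ 6; y = λ·(3 - 6) - 13 ≡ 9. → (6, 9)
8P: (6, 9) + (11, 5). λ = (5 - 9)/(11 - 6) ≡ 15/5 mod 19. 5⁻¹ ≡ 4 (mod 19), so λ ≡ 3.
  x = λ² - 6 - 11 = 9 - 17 ≡ 11; y = λ·(6 - 11) - 9 ≡ 14. → (11, 14)
9P: (11, 14) + (11, 5): same x and y₁ ≡ -y₂, so the sum is ∞.
9P = ∞, so the order is 9.

9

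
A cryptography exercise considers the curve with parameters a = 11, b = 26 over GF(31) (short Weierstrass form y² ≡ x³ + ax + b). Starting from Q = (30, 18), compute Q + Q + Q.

(5, 12)

Repeated addition: build up to 3Q.
2Q: tangent at (30, 18): λ = (3·30² + 11)/(2·18) ≡ 14/5. 5⁻¹ ≡ 25 (mod 31), so λ ≡ 14·25 ≡ 9.
  x = λ² - 30 - 30 = 81 - 60 ≡ 21; y = λ·(30 - 21) - 18 ≡ 1. → (21, 1)
3Q: (21, 1) + (30, 18). λ = (18 - 1)/(30 - 21) ≡ 17/9 mod 31. 9⁻¹ ≡ 7 (mod 31), so λ ≡ 26.
  x = λ² - 21 - 30 = 676 - 51 ≡ 5; y = λ·(21 - 5) - 1 ≡ 12. → (5, 12)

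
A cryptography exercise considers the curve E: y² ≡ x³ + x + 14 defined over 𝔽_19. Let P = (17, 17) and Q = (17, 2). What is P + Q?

The two points share x = 17 and their y-coordinates satisfy 17 + 2 ≡ 0 (mod 19), so they are inverses. Their sum is ∞.

O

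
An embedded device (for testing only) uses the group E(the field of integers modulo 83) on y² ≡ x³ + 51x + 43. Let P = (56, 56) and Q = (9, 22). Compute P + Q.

(56, 56) + (9, 22). λ = (22 - 56)/(9 - 56) ≡ 49/36 mod 83. 36⁻¹ ≡ 30 (mod 83) since 36·30 = 1080 ≡ 1, so λ ≡ 59.
  x = λ² - 56 - 9 = 3481 - 65 ≡ 13; y = λ·(56 - 13) - 56 ≡ 74. → (13, 74)

(13, 74)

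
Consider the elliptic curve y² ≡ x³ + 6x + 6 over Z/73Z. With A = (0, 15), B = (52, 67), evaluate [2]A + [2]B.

(33, 15)

First 2A:
Repeated addition: build up to 2A.
2A: tangent at (0, 15): λ = (3·0² + 6)/(2·15) ≡ 6/30. 30⁻¹ ≡ 56 (mod 73) since 30·56 = 1680 ≡ 1, so λ ≡ 6·56 ≡ 44.
  x = λ² - 0 - 0 = 1936 - 0 ≡ 38; y = λ·(0 - 38) - 15 ≡ 65. → (38, 65)
2A = (38, 65).
Next 2B:
Repeated addition: build up to 2B.
2B: tangent at (52, 67): λ = (3·52² + 6)/(2·67) ≡ 15/61. 61⁻¹ ≡ 6 (mod 73), so λ ≡ 15·6 ≡ 17.
  x = λ² - 52 - 52 = 289 - 104 ≡ 39; y = λ·(52 - 39) - 67 ≡ 8. → (39, 8)
2B = (39, 8).
Finally 2A + 2B:
(38, 65) + (39, 8). λ = (8 - 65)/(39 - 38) ≡ 16/1 mod 73. 1⁻¹ ≡ 1 (mod 73), so λ ≡ 16.
  x = λ² - 38 - 39 = 256 - 77 ≡ 33; y = λ·(38 - 33) - 65 ≡ 15. → (33, 15)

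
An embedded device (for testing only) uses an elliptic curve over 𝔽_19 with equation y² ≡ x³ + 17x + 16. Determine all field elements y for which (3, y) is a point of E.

x³ + 17x + 16 = 94 ≡ 18 (mod 19).
18 is a non-residue mod 19; no y exists.

none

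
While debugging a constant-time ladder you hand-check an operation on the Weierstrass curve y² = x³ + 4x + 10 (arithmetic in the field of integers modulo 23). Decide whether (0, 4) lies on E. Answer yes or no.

y² = 4² ≡ 16; x³ + 4x + 10 = 10 ≡ 10 (mod 23). 16 ≠ 10.

no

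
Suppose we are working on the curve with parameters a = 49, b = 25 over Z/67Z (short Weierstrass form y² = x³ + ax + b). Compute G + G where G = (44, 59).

tangent at (44, 59): λ = (3·44² + 49)/(2·59) ≡ 28/51. 51⁻¹ ≡ 46 (mod 67), so λ ≡ 28·46 ≡ 15.
  x = λ² - 44 - 44 = 225 - 88 ≡ 3; y = λ·(44 - 3) - 59 ≡ 20. → (3, 20)

(3, 20)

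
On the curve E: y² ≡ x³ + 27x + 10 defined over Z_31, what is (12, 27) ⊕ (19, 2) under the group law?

(12, 27) + (19, 2). λ = (2 - 27)/(19 - 12) ≡ 6/7 mod 31. 7⁻¹ ≡ 9 (mod 31), so λ ≡ 23.
  x = λ² - 12 - 19 = 529 - 31 ≡ 2; y = λ·(12 - 2) - 27 ≡ 17. → (2, 17)

(2, 17)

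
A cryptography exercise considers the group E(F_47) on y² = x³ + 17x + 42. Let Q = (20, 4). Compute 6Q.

(46, 27)

Double-and-add on 6 = (110)₂. Start with Q = (20, 4) for the leading 1-bit.
double: tangent at (20, 4): λ = (3·20² + 17)/(2·4) ≡ 42/8. 8⁻¹ ≡ 6 (mod 47), so λ ≡ 42·6 ≡ 17.
  x = λ² - 20 - 20 = 289 - 40 ≡ 14; y = λ·(20 - 14) - 4 ≡ 4. → (14, 4)
add Q: (14, 4) + (20, 4). λ = (4 - 4)/(20 - 14) ≡ 0/6 mod 47. 6⁻¹ ≡ 8 (mod 47) since 6·8 = 48 ≡ 1, so λ ≡ 0.
  x = λ² - 14 - 20 = 0 - 34 ≡ 13; y = λ·(14 - 13) - 4 ≡ 43. → (13, 43)
double: tangent at (13, 43): λ = (3·13² + 17)/(2·43) ≡ 7/39. 39⁻¹ ≡ 41 (mod 47) since 39·41 = 1599 ≡ 1, so λ ≡ 7·41 ≡ 5.
  x = λ² - 13 - 13 = 25 - 26 ≡ 46; y = λ·(13 - 46) - 43 ≡ 27. → (46, 27)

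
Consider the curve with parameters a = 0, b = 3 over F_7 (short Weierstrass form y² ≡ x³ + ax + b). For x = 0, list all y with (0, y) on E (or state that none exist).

x³ + 0x + 3 = 3 ≡ 3 (mod 7).
3 is a non-residue mod 7; no y exists.

none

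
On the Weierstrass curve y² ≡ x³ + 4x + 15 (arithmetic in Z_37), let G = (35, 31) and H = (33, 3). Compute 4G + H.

First 4G:
Repeated addition: build up to 4G.
2G: tangent at (35, 31): λ = (3·35² + 4)/(2·31) ≡ 16/25. 25⁻¹ ≡ 3 (mod 37), so λ ≡ 16·3 ≡ 11.
  x = λ² - 35 - 35 = 121 - 70 ≡ 14; y = λ·(35 - 14) - 31 ≡ 15. → (14, 15)
3G: (14, 15) + (35, 31). λ = (31 - 15)/(35 - 14) ≡ 16/21 mod 37. 21⁻¹ ≡ 30 (mod 37), so λ ≡ 36.
  x = λ² - 14 - 35 = 1296 - 49 ≡ 26; y = λ·(14 - 26) - 15 ≡ 34. → (26, 34)
4G: (26, 34) + (35, 31). λ = (31 - 34)/(35 - 26) ≡ 34/9 mod 37. 9⁻¹ ≡ 33 (mod 37), so λ ≡ 12.
  x = λ² - 26 - 35 = 144 - 61 ≡ 9; y = λ·(26 - 9) - 34 ≡ 22. → (9, 22)
4G = (9, 22).
Finally 4G + H:
(9, 22) + (33, 3). λ = (3 - 22)/(33 - 9) ≡ 18/24 mod 37. 24⁻¹ ≡ 17 (mod 37), so λ ≡ 10.
  x = λ² - 9 - 33 = 100 - 42 ≡ 21; y = λ·(9 - 21) - 22 ≡ 6. → (21, 6)

(21, 6)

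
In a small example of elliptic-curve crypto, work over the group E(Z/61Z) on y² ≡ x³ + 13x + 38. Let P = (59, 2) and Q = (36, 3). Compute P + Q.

(59, 2) + (36, 3). λ = (3 - 2)/(36 - 59) ≡ 1/38 mod 61. 38⁻¹ ≡ 53 (mod 61) since 38·53 = 2014 ≡ 1, so λ ≡ 53.
  x = λ² - 59 - 36 = 2809 - 95 ≡ 30; y = λ·(59 - 30) - 2 ≡ 10. → (30, 10)

(30, 10)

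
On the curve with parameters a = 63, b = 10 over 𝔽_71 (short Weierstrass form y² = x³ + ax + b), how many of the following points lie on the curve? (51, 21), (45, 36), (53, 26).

0

(51, 21): 21² ≡ 15, rhs ≡ 51 → off.
(45, 36): 36² ≡ 18, rhs ≡ 37 → off.
(53, 26): 26² ≡ 37, rhs ≡ 2 → off.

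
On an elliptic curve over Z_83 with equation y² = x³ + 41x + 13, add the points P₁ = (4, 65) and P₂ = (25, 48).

(4, 65) + (25, 48). λ = (48 - 65)/(25 - 4) ≡ 66/21 mod 83. 21⁻¹ ≡ 4 (mod 83) since 21·4 = 84 ≡ 1, so λ ≡ 15.
  x = λ² - 4 - 25 = 225 - 29 ≡ 30; y = λ·(4 - 30) - 65 ≡ 43. → (30, 43)

(30, 43)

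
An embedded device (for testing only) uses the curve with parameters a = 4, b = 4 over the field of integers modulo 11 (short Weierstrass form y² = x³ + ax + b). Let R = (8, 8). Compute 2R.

(0, 2)

tangent at (8, 8): λ = (3·8² + 4)/(2·8) ≡ 9/5. 5⁻¹ ≡ 9 (mod 11), so λ ≡ 9·9 ≡ 4.
  x = λ² - 8 - 8 = 16 - 16 ≡ 0; y = λ·(8 - 0) - 8 ≡ 2. → (0, 2)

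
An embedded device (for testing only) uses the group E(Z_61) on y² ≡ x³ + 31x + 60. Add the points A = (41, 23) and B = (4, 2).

(12, 5)

(41, 23) + (4, 2). λ = (2 - 23)/(4 - 41) ≡ 40/24 mod 61. 24⁻¹ ≡ 28 (mod 61) since 24·28 = 672 ≡ 1, so λ ≡ 22.
  x = λ² - 41 - 4 = 484 - 45 ≡ 12; y = λ·(41 - 12) - 23 ≡ 5. → (12, 5)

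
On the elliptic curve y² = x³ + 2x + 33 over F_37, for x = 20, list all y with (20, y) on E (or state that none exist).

x³ + 2x + 33 = 8073 ≡ 7 (mod 37).
Square roots of 7 mod 37: 9 and 28 (since 9² = 81 ≡ 7).

9, 28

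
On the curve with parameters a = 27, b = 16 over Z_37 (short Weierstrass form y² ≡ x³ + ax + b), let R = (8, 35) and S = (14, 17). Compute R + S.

(24, 13)

(8, 35) + (14, 17). λ = (17 - 35)/(14 - 8) ≡ 19/6 mod 37. 6⁻¹ ≡ 31 (mod 37) since 6·31 = 186 ≡ 1, so λ ≡ 34.
  x = λ² - 8 - 14 = 1156 - 22 ≡ 24; y = λ·(8 - 24) - 35 ≡ 13. → (24, 13)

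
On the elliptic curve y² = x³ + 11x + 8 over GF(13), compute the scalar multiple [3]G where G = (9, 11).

Repeated addition: build up to 3G.
2G: tangent at (9, 11): λ = (3·9² + 11)/(2·11) ≡ 7/9. 9⁻¹ ≡ 3 (mod 13) since 9·3 = 27 ≡ 1, so λ ≡ 7·3 ≡ 8.
  x = λ² - 9 - 9 = 64 - 18 ≡ 7; y = λ·(9 - 7) - 11 ≡ 5. → (7, 5)
3G: (7, 5) + (9, 11). λ = (11 - 5)/(9 - 7) ≡ 6/2 mod 13. 2⁻¹ ≡ 7 (mod 13), so λ ≡ 3.
  x = λ² - 7 - 9 = 9 - 16 ≡ 6; y = λ·(7 - 6) - 5 ≡ 11. → (6, 11)

(6, 11)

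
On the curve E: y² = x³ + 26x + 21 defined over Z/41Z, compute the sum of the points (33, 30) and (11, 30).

(33, 30) + (11, 30). λ = (30 - 30)/(11 - 33) ≡ 0/19 mod 41. 19⁻¹ ≡ 13 (mod 41) since 19·13 = 247 ≡ 1, so λ ≡ 0.
  x = λ² - 33 - 11 = 0 - 44 ≡ 38; y = λ·(33 - 38) - 30 ≡ 11. → (38, 11)

(38, 11)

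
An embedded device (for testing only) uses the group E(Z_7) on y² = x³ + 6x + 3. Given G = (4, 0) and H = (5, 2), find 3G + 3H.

First 3G:
Repeated addition: build up to 3G.
2G: (4, 0) + (4, 0): same x and y₁ ≡ -y₂, so the sum is O.
3G: O + (4, 0) = (4, 0) (identity).
3G = (4, 0).
Next 3H:
Repeated addition: build up to 3H.
2H: tangent at (5, 2): λ = (3·5² + 6)/(2·2) ≡ 4/4. 4⁻¹ ≡ 2 (mod 7) since 4·2 = 8 ≡ 1, so λ ≡ 4·2 ≡ 1.
  x = λ² - 5 - 5 = 1 - 10 ≡ 5; y = λ·(5 - 5) - 2 ≡ 5. → (5, 5)
3H: (5, 5) + (5, 2): same x and y₁ ≡ -y₂, so the sum is O.
3H = O.
Finally 3G + 3H:
(4, 0) + O = (4, 0) (identity).

(4, 0)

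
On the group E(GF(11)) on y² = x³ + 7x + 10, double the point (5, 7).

(5, 4)

tangent at (5, 7): λ = (3·5² + 7)/(2·7) ≡ 5/3. 3⁻¹ ≡ 4 (mod 11), so λ ≡ 5·4 ≡ 9.
  x = λ² - 5 - 5 = 81 - 10 ≡ 5; y = λ·(5 - 5) - 7 ≡ 4. → (5, 4)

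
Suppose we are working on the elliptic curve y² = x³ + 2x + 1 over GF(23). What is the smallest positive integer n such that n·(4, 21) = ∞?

2P: tangent at (4, 21): λ = (3·4² + 2)/(2·21) ≡ 4/19. 19⁻¹ ≡ 17 (mod 23), so λ ≡ 4·17 ≡ 22.
  x = λ² - 4 - 4 = 484 - 8 ≡ 16; y = λ·(4 - 16) - 21 ≡ 14. → (16, 14)
3P: (16, 14) + (4, 21). λ = (21 - 14)/(4 - 16) ≡ 7/11 mod 23. 11⁻¹ ≡ 21 (mod 23), so λ ≡ 9.
  x = λ² - 16 - 4 = 81 - 20 ≡ 15; y = λ·(16 - 15) - 14 ≡ 18. → (15, 18)
4P: (15, 18) + (4, 21). λ = (21 - 18)/(4 - 15) ≡ 3/12 mod 23. 12⁻¹ ≡ 2 (mod 23) since 12·2 = 24 ≡ 1, so λ ≡ 6.
  x = λ² - 15 - 4 = 36 - 19 ≡ 17; y = λ·(15 - 17) - 18 ≡ 16. → (17, 16)
5P: (17, 16) + (4, 21). λ = (21 - 16)/(4 - 17) ≡ 5/10 mod 23. 10⁻¹ ≡ 7 (mod 23), so λ ≡ 12.
  x = λ² - 17 - 4 = 144 - 21 ≡ 8; y = λ·(17 - 8) - 16 ≡ 0. → (8, 0)
6P: (8, 0) + (4, 21). λ = (21 - 0)/(4 - 8) ≡ 21/19 mod 23. 19⁻¹ ≡ 17 (mod 23) since 19·17 = 323 ≡ 1, so λ ≡ 12.
  x = λ² - 8 - 4 = 144 - 12 ≡ 17; y = λ·(8 - 17) - 0 ≡ 7. → (17, 7)
7P: (17, 7) + (4, 21). λ = (21 - 7)/(4 - 17) ≡ 14/10 mod 23. 10⁻¹ ≡ 7 (mod 23), so λ ≡ 6.
  x = λ² - 17 - 4 = 36 - 21 ≡ 15; y = λ·(17 - 15) - 7 ≡ 5. → (15, 5)
8P: (15, 5) + (4, 21). λ = (21 - 5)/(4 - 15) ≡ 16/12 mod 23. 12⁻¹ ≡ 2 (mod 23), so λ ≡ 9.
  x = λ² - 15 - 4 = 81 - 19 ≡ 16; y = λ·(15 - 16) - 5 ≡ 9. → (16, 9)
9P: (16, 9) + (4, 21). λ = (21 - 9)/(4 - 16) ≡ 12/11 mod 23. 11⁻¹ ≡ 21 (mod 23) since 11·21 = 231 ≡ 1, so λ ≡ 22.
  x = λ² - 16 - 4 = 484 - 20 ≡ 4; y = λ·(16 - 4) - 9 ≡ 2. → (4, 2)
10P: (4, 2) + (4, 21): same x and y₁ ≡ -y₂, so the sum is ∞.
10P = ∞, so the order is 10.

10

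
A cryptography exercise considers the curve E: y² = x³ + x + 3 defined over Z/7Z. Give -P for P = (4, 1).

(4, 6)

-(4, 1) = (4, -1 mod 7) = (4, 6).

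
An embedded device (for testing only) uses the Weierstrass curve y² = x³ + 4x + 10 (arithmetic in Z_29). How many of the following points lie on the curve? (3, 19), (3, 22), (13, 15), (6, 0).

(3, 19): 19² ≡ 13, rhs ≡ 20 → off.
(3, 22): 22² ≡ 20, rhs ≡ 20 → on.
(13, 15): 15² ≡ 22, rhs ≡ 26 → off.
(6, 0): 0² ≡ 0, rhs ≡ 18 → off.

1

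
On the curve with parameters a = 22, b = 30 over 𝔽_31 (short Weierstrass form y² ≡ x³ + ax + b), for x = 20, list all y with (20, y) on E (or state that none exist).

10, 21

x³ + 22x + 30 = 8470 ≡ 7 (mod 31).
Square roots of 7 mod 31: 10 and 21 (since 10² = 100 ≡ 7).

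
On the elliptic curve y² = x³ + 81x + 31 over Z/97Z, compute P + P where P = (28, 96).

(57, 20)

tangent at (28, 96): λ = (3·28² + 81)/(2·96) ≡ 8/95. 95⁻¹ ≡ 48 (mod 97) since 95·48 = 4560 ≡ 1, so λ ≡ 8·48 ≡ 93.
  x = λ² - 28 - 28 = 8649 - 56 ≡ 57; y = λ·(28 - 57) - 96 ≡ 20. → (57, 20)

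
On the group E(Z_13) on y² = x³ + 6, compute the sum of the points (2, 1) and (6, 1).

(5, 12)

(2, 1) + (6, 1). λ = (1 - 1)/(6 - 2) ≡ 0/4 mod 13. 4⁻¹ ≡ 10 (mod 13), so λ ≡ 0.
  x = λ² - 2 - 6 = 0 - 8 ≡ 5; y = λ·(2 - 5) - 1 ≡ 12. → (5, 12)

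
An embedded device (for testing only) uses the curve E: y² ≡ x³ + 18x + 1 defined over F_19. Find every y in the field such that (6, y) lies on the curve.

x³ + 18x + 1 = 325 ≡ 2 (mod 19).
2 is a non-residue mod 19; no y exists.

none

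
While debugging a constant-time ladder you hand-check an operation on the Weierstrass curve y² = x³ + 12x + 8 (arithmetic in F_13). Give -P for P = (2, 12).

(2, 1)

-(2, 12) = (2, -12 mod 13) = (2, 1).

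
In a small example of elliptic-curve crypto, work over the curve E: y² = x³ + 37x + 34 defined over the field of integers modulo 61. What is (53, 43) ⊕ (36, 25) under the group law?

(53, 43) + (36, 25). λ = (25 - 43)/(36 - 53) ≡ 43/44 mod 61. 44⁻¹ ≡ 43 (mod 61), so λ ≡ 19.
  x = λ² - 53 - 36 = 361 - 89 ≡ 28; y = λ·(53 - 28) - 43 ≡ 5. → (28, 5)

(28, 5)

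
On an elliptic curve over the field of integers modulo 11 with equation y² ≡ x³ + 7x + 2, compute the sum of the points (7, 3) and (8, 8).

(10, 4)

(7, 3) + (8, 8). λ = (8 - 3)/(8 - 7) ≡ 5/1 mod 11. 1⁻¹ ≡ 1 (mod 11), so λ ≡ 5.
  x = λ² - 7 - 8 = 25 - 15 ≡ 10; y = λ·(7 - 10) - 3 ≡ 4. → (10, 4)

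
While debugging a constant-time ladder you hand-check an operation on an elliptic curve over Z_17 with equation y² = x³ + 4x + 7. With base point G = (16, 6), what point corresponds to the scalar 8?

(7, 2)

Double-and-add on 8 = (1000)₂. Start with G = (16, 6) for the leading 1-bit.
double: tangent at (16, 6): λ = (3·16² + 4)/(2·6) ≡ 7/12. 12⁻¹ ≡ 10 (mod 17), so λ ≡ 7·10 ≡ 2.
  x = λ² - 16 - 16 = 4 - 32 ≡ 6; y = λ·(16 - 6) - 6 ≡ 14. → (6, 14)
double: tangent at (6, 14): λ = (3·6² + 4)/(2·14) ≡ 10/11. 11⁻¹ ≡ 14 (mod 17), so λ ≡ 10·14 ≡ 4.
  x = λ² - 6 - 6 = 16 - 12 ≡ 4; y = λ·(6 - 4) - 14 ≡ 11. → (4, 11)
double: tangent at (4, 11): λ = (3·4² + 4)/(2·11) ≡ 1/5. 5⁻¹ ≡ 7 (mod 17), so λ ≡ 1·7 ≡ 7.
  x = λ² - 4 - 4 = 49 - 8 ≡ 7; y = λ·(4 - 7) - 11 ≡ 2. → (7, 2)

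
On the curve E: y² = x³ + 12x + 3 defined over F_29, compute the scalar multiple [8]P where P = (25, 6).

(11, 4)

Repeated addition: build up to 8P.
2P: tangent at (25, 6): λ = (3·25² + 12)/(2·6) ≡ 2/12. 12⁻¹ ≡ 17 (mod 29), so λ ≡ 2·17 ≡ 5.
  x = λ² - 25 - 25 = 25 - 50 ≡ 4; y = λ·(25 - 4) - 6 ≡ 12. → (4, 12)
3P: (4, 12) + (25, 6). λ = (6 - 12)/(25 - 4) ≡ 23/21 mod 29. 21⁻¹ ≡ 18 (mod 29) since 21·18 = 378 ≡ 1, so λ ≡ 8.
  x = λ² - 4 - 25 = 64 - 29 ≡ 6; y = λ·(4 - 6) - 12 ≡ 1. → (6, 1)
4P: (6, 1) + (25, 6). λ = (6 - 1)/(25 - 6) ≡ 5/19 mod 29. 19⁻¹ ≡ 26 (mod 29), so λ ≡ 14.
  x = λ² - 6 - 25 = 196 - 31 ≡ 20; y = λ·(6 - 20) - 1 ≡ 6. → (20, 6)
5P: (20, 6) + (25, 6). λ = (6 - 6)/(25 - 20) ≡ 0/5 mod 29. 5⁻¹ ≡ 6 (mod 29), so λ ≡ 0.
  x = λ² - 20 - 25 = 0 - 45 ≡ 13; y = λ·(20 - 13) - 6 ≡ 23. → (13, 23)
6P: (13, 23) + (25, 6). λ = (6 - 23)/(25 - 13) ≡ 12/12 mod 29. 12⁻¹ ≡ 17 (mod 29), so λ ≡ 1.
  x = λ² - 13 - 25 = 1 - 38 ≡ 21; y = λ·(13 - 21) - 23 ≡ 27. → (21, 27)
7P: (21, 27) + (25, 6). λ = (6 - 27)/(25 - 21) ≡ 8/4 mod 29. 4⁻¹ ≡ 22 (mod 29) since 4·22 = 88 ≡ 1, so λ ≡ 2.
  x = λ² - 21 - 25 = 4 - 46 ≡ 16; y = λ·(21 - 16) - 27 ≡ 12. → (16, 12)
8P: (16, 12) + (25, 6). λ = (6 - 12)/(25 - 16) ≡ 23/9 mod 29. 9⁻¹ ≡ 13 (mod 29) since 9·13 = 117 ≡ 1, so λ ≡ 9.
  x = λ² - 16 - 25 = 81 - 41 ≡ 11; y = λ·(16 - 11) - 12 ≡ 4. → (11, 4)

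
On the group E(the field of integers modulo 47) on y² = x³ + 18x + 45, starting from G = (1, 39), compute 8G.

(41, 12)

Repeated addition: build up to 8G.
2G: tangent at (1, 39): λ = (3·1² + 18)/(2·39) ≡ 21/31. 31⁻¹ ≡ 44 (mod 47), so λ ≡ 21·44 ≡ 31.
  x = λ² - 1 - 1 = 961 - 2 ≡ 19; y = λ·(1 - 19) - 39 ≡ 14. → (19, 14)
3G: (19, 14) + (1, 39). λ = (39 - 14)/(1 - 19) ≡ 25/29 mod 47. 29⁻¹ ≡ 13 (mod 47), so λ ≡ 43.
  x = λ² - 19 - 1 = 1849 - 20 ≡ 43; y = λ·(19 - 43) - 14 ≡ 35. → (43, 35)
4G: (43, 35) + (1, 39). λ = (39 - 35)/(1 - 43) ≡ 4/5 mod 47. 5⁻¹ ≡ 19 (mod 47), so λ ≡ 29.
  x = λ² - 43 - 1 = 841 - 44 ≡ 45; y = λ·(43 - 45) - 35 ≡ 1. → (45, 1)
5G: (45, 1) + (1, 39). λ = (39 - 1)/(1 - 45) ≡ 38/3 mod 47. 3⁻¹ ≡ 16 (mod 47), so λ ≡ 44.
  x = λ² - 45 - 1 = 1936 - 46 ≡ 10; y = λ·(45 - 10) - 1 ≡ 35. → (10, 35)
6G: (10, 35) + (1, 39). λ = (39 - 35)/(1 - 10) ≡ 4/38 mod 47. 38⁻¹ ≡ 26 (mod 47), so λ ≡ 10.
  x = λ² - 10 - 1 = 100 - 11 ≡ 42; y = λ·(10 - 42) - 35 ≡ 21. → (42, 21)
7G: (42, 21) + (1, 39). λ = (39 - 21)/(1 - 42) ≡ 18/6 mod 47. 6⁻¹ ≡ 8 (mod 47), so λ ≡ 3.
  x = λ² - 42 - 1 = 9 - 43 ≡ 13; y = λ·(42 - 13) - 21 ≡ 19. → (13, 19)
8G: (13, 19) + (1, 39). λ = (39 - 19)/(1 - 13) ≡ 20/35 mod 47. 35⁻¹ ≡ 43 (mod 47), so λ ≡ 14.
  x = λ² - 13 - 1 = 196 - 14 ≡ 41; y = λ·(13 - 41) - 19 ≡ 12. → (41, 12)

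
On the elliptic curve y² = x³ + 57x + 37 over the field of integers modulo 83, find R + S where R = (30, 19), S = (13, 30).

(70, 2)

(30, 19) + (13, 30). λ = (30 - 19)/(13 - 30) ≡ 11/66 mod 83. 66⁻¹ ≡ 39 (mod 83) since 66·39 = 2574 ≡ 1, so λ ≡ 14.
  x = λ² - 30 - 13 = 196 - 43 ≡ 70; y = λ·(30 - 70) - 19 ≡ 2. → (70, 2)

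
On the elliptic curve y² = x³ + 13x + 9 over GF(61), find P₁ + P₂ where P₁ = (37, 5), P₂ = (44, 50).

(37, 5) + (44, 50). λ = (50 - 5)/(44 - 37) ≡ 45/7 mod 61. 7⁻¹ ≡ 35 (mod 61), so λ ≡ 50.
  x = λ² - 37 - 44 = 2500 - 81 ≡ 40; y = λ·(37 - 40) - 5 ≡ 28. → (40, 28)

(40, 28)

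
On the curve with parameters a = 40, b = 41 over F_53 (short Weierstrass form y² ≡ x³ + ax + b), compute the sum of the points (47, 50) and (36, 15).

(47, 50) + (36, 15). λ = (15 - 50)/(36 - 47) ≡ 18/42 mod 53. 42⁻¹ ≡ 24 (mod 53) since 42·24 = 1008 ≡ 1, so λ ≡ 8.
  x = λ² - 47 - 36 = 64 - 83 ≡ 34; y = λ·(47 - 34) - 50 ≡ 1. → (34, 1)

(34, 1)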